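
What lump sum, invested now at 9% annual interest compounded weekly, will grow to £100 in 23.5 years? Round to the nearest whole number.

£12

Periodic rate = 9%/52 = 0.00173077; 1222 periods.
P = 100/(1 + 0.09/52)^1222 ≈ 100/8.2744448 ≈ 12.0854.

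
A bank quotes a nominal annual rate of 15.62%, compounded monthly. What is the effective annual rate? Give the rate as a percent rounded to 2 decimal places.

EAR = (1 + 15.62%/12)^12 − 1 = (1 + 0.0130167)^12 − 1.
(1 + 0.0130167)^12 ≈ 1.167882, so EAR ≈ 16.78823%.

16.79%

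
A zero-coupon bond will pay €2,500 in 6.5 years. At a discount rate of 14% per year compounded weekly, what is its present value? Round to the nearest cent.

Growth factor = (1 + 0.14/52)^338 ≈ 2.481286546.
P = 2,500/2.481286546 ≈ 1,007.5418.

€1,007.54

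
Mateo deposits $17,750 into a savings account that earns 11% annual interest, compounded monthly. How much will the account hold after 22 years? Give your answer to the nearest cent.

$197,425.47

Growth factor = (1 + 0.11/12)^264 ≈ 11.1225619462.
A ≈ 17,750 × 11.1225619462 ≈ 197,425.4745.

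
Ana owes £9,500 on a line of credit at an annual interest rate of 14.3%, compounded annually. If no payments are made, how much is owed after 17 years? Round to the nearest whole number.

Annual rate = 14.3% = 0.143; years = 17.
A = 9,500·(1 + 0.143)^17 ≈ 9,500·9.7003167713 ≈ 92,153.0093.

£92,153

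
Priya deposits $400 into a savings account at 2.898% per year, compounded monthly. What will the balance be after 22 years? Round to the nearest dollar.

$756

Growth factor = (1 + 0.002415)^264 ≈ 1.89040555.
A ≈ 400 × 1.89040555 ≈ 756.1622.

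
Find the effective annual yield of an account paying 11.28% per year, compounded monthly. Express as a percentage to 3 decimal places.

One year is 12 periods at 0.0094 each: (1 + 0.0094)^12 ≈ 1.118818.
EAR = 1.118818 − 1 ≈ 11.88184%.

11.882%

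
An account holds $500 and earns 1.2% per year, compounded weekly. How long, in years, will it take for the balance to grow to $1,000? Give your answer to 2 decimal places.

57.77 years

We need (1 + 0.000230769)^(52t) = 2, so 52t = ln 2 / ln 1.000231 ≈ 3003.9843.
t ≈ 3003.9843/52 = 57.7689 years.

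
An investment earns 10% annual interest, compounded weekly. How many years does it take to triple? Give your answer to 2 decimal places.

11.00 years

(1 + 0.00192308)^(52t) = 3.
52t = ln 3 / ln(1 + 0.00192308) ≈ 1.0986/0.00192123 ≈ 571.8275.
t ≈ 10.9967.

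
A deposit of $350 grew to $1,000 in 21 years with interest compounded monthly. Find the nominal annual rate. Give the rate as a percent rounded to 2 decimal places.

The 252-period growth factor is 1,000/350 = 2.85714.
r/12 = 2.85714^(1/252) − 1 ≈ 0.00417465, so r ≈ 12·0.00417465 = 5.00958%.

5.01%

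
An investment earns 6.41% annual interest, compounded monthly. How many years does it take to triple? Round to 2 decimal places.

(1 + 0.00534167)^(12t) = 3.
12t = ln 3 / ln(1 + 0.00534167) ≈ 1.0986/0.00532745 ≈ 206.2173.
t ≈ 17.1848.

17.18 years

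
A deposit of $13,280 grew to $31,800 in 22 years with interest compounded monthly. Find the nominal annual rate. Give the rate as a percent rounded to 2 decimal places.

(1 + r/12)^264 = 31,800/13,280 = 2.39458.
1 + r/12 = 2.39458^(1/264) ≈ 1.003313, so r/12 ≈ 0.00331308.
r ≈ 12·0.00331308 = 3.97569%.

3.98%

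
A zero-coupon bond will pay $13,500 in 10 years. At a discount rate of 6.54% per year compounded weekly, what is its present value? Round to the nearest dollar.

$7,022

Growth factor = (1 + 0.0654/52)^520 ≈ 1.9224282089.
P = 13,500/1.9224282089 ≈ 7,022.3689.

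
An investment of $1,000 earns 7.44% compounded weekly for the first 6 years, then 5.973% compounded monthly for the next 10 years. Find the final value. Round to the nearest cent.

$2,834.60

After 6 years at 7.44%: 1,000 × 1.56217793 ≈ 1,562.1779.
Then 10 years at 5.973%: 1,562.1779 × 1.814515308 ≈ 2,834.5958.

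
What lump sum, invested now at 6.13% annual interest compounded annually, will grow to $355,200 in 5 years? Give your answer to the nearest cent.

$263,804.46

Growth factor = (1 + 0.0613)^5 ≈ 1.34645183071.
P = 355,200/1.34645183071 ≈ 263,804.4614.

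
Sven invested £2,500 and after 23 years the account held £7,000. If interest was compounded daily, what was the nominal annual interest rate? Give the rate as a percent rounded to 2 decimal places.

4.48%

(1 + r/365)^8395 = 7,000/2,500 = 2.8.
1 + r/365 = 2.8^(1/8395) ≈ 1.000123, so r/365 ≈ 0.000122654.
r ≈ 365·0.000122654 = 4.47688%.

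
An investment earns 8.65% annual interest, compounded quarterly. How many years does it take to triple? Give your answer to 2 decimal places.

(1 + 0.021625)^(4t) = 3.
4t = ln 3 / ln(1 + 0.021625) ≈ 1.0986/0.0213945 ≈ 51.3502.
t ≈ 12.8376.

12.84 years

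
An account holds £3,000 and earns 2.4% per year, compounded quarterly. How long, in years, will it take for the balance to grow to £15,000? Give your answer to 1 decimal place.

We need (1 + 0.006)^(4t) = 5, so 4t = ln 5 / ln 1.006 ≈ 269.0436.
t ≈ 269.0436/4 = 67.2609 years.

67.3 years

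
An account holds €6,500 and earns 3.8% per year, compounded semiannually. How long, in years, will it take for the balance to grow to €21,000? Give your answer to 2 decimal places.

We need (1 + 0.019)^(2t) = 3.2308, so 2t = ln 3.2308 / ln 1.019 ≈ 62.3066.
t ≈ 62.3066/2 = 31.1533 years.

31.15 years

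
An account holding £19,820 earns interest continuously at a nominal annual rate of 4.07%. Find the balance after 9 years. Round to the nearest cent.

A = P·e^(rt) = 19,820·e^(0.0407·9) = 19,820·e^0.3663.
e^0.3663 ≈ 1.4423878941, so A ≈ 28,588.1281.

£28,588.13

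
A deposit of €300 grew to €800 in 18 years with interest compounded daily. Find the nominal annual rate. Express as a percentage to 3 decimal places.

The 6570-period growth factor is 800/300 = 2.66667.
r/365 = 2.66667^(1/6570) − 1 ≈ 0.0001493, so r ≈ 365·0.0001493 = 5.44946%.

5.449%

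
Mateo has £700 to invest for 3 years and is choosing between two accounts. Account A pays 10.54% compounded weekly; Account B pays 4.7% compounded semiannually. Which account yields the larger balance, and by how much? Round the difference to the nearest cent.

A: (1 + 0.1054/52)^156 ≈ 1.37146564, so 700 × 1.37146564 ≈ 960.0259.
B: (1 + 0.0235)^6 ≈ 1.14954793, so 700 × 1.14954793 ≈ 804.6835.
Difference ≈ 155.3424 in favor of A.

Account A, by £155.34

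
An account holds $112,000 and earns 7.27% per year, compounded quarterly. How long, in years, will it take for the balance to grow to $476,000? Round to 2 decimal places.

(1 + 0.018175)^(4t) = 476,000/112,000 = 4.25.
4t·ln(1 + 0.018175) = ln(4.25); 4t = 1.4469/0.0180118 ≈ 80.3317.
t ≈ 20.0829 years.

20.08 years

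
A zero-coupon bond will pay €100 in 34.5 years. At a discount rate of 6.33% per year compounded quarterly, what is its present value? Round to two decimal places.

Periodic rate = 6.33%/4 = 0.015825; 138 periods.
P = 100/(1 + 0.015825)^138 ≈ 100/8.7298698 ≈ 11.4549.

€11.45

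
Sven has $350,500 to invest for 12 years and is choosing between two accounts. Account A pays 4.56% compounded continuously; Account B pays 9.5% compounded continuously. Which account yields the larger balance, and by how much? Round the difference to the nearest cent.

Account A growth factor: e^(0.0456·12) = e^0.5472 ≈ 1.72840669743; balance ≈ 605,806.5474.
Account B growth factor: e^(0.095·12) = e^1.14 ≈ 3.126768365186; balance ≈ 1,095,932.3120.
Account B is larger by 490,125.7645.

Account B, by $490,125.76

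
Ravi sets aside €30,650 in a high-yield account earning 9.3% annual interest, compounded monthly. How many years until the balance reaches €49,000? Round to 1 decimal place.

5.1 years

We need (1 + 0.00775)^(12t) = 1.5987, so 12t = ln 1.5987 / ln 1.00775 ≈ 60.7746.
t ≈ 60.7746/12 = 5.0646 years.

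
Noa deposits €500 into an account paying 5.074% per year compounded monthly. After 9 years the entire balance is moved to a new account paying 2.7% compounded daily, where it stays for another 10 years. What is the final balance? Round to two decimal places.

€1,033.08

Phase 1: 500·(1 + 0.05074/12)^108 ≈ 788.6364.
Phase 2: 788.6364·(1 + 0.027/365)^3650 ≈ 1,033.0753.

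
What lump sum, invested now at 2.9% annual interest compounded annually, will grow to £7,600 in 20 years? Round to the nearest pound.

£4,290

Annual rate = 2.9% = 0.029; 20 periods.
P = 7,600/(1 + 0.029)^20 ≈ 7,600/1.771362699 ≈ 4,290.4821.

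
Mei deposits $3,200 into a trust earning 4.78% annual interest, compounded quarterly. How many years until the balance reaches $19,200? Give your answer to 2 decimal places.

37.71 years

We need (1 + 0.01195)^(4t) = 6, so 4t = ln 6 / ln 1.01195 ≈ 150.8321.
t ≈ 150.8321/4 = 37.7080 years.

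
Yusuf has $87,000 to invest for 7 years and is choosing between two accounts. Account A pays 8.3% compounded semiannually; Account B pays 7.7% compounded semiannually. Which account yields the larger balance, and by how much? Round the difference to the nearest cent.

Account A growth factor: (1 + 0.0415)^14 ≈ 1.76697270135; balance ≈ 153,726.6250.
Account B growth factor: (1 + 0.0385)^14 ≈ 1.69703583156; balance ≈ 147,642.1173.
Account A is larger by 6,084.5077.

Account A, by $6,084.51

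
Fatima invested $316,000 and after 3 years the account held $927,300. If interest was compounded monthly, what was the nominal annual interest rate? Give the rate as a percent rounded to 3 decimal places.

36.426%

(1 + r/12)^36 = 927,300/316,000 = 2.93449.
1 + r/12 = 2.93449^(1/36) ≈ 1.030355, so r/12 ≈ 0.0303554.
r ≈ 12·0.0303554 = 36.42643%.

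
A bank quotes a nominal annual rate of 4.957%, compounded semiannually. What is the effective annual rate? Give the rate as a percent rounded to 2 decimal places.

One year is 2 periods at 0.024785 each: (1 + 0.024785)^2 ≈ 1.050184.
EAR = 1.050184 − 1 ≈ 5.01843%.

5.02%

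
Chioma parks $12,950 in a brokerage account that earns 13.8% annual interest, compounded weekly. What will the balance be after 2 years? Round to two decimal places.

$17,059.89

Periodic rate = 13.8%/52 = 0.00265385; periods = 52·2 = 104.
A = 12,950·(1 + 0.138/52)^104 ≈ 12,950·1.3173661678 ≈ 17,059.8919.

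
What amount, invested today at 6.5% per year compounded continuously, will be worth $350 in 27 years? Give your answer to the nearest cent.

P = A·e^(−rt) = 350·e^(−1.755).
e^(−1.755) ≈ 0.172907242, so P ≈ 60.5175.

$60.52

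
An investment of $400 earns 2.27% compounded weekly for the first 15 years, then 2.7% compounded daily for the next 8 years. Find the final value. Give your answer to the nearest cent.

$697.76

After 15 years at 2.27%: 400 × 1.40554581 ≈ 562.2183.
Then 8 years at 2.7%: 562.2183 × 1.24109246 ≈ 697.7649.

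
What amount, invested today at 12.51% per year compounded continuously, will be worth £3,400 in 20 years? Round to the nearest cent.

P = A·e^(−rt) = 3,400·e^(−2.502).
e^(−2.502) ≈ 0.08192099269, so P ≈ 278.5314.

£278.53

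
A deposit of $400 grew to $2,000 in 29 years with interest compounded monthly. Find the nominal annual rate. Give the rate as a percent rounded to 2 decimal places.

5.56%

(1 + r/12)^348 = 2,000/400 = 5.
1 + r/12 = 5^(1/348) ≈ 1.004636, so r/12 ≈ 0.00463553.
r ≈ 12·0.00463553 = 5.56264%.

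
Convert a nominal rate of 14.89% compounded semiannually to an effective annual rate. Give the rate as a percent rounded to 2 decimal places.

15.44%

EAR = (1 + 14.89%/2)^2 − 1 = (1 + 0.07445)^2 − 1.
(1 + 0.07445)^2 ≈ 1.154443, so EAR ≈ 15.44428%.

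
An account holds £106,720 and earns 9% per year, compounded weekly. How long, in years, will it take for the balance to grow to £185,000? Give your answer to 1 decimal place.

6.1 years

We need (1 + 0.00173077)^(52t) = 1.7335, so 52t = ln 1.7335 / ln 1.001731 ≈ 318.1378.
t ≈ 318.1378/52 = 6.1180 years.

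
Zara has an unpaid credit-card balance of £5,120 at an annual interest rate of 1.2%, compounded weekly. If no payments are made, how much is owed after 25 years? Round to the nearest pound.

Growth factor = (1 + 0.012/52)^1300 ≈ 1.34981209.
A ≈ 5,120 × 1.34981209 ≈ 6,911.0379.

£6,911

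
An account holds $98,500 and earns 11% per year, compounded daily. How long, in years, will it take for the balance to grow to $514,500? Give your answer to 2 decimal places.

15.03 years

(1 + 0.00030137)^(365t) = 514,500/98,500 = 5.2234.
365t·ln(1 + 0.00030137) = ln(5.2234); 365t = 1.6531/0.000301324 ≈ 5486.2423.
t ≈ 15.0308 years.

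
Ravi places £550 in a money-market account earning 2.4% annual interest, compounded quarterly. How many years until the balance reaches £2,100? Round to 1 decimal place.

(1 + 0.006)^(4t) = 2,100/550 = 3.8182.
4t·ln(1 + 0.006) = ln(3.8182); 4t = 1.3398/0.00598207 ≈ 223.9649.
t ≈ 55.9912 years.

56.0 years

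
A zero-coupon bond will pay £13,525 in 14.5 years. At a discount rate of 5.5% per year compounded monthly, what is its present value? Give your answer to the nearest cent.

Growth factor = (1 + 0.055/12)^174 ≈ 2.2159428106.
P = 13,525/2.2159428106 ≈ 6,103.4969.

£6,103.50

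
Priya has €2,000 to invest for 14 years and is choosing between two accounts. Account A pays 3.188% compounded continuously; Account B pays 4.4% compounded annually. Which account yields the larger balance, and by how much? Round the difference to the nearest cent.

Account A growth factor: e^(0.03188·14) = e^0.44632 ≈ 1.562551403; balance ≈ 3,125.1028.
Account B growth factor: (1 + 0.044)^14 ≈ 1.827287912; balance ≈ 3,654.5758.
Account B is larger by 529.4730.

Account B, by €529.47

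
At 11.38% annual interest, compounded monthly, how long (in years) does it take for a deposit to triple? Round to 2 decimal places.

9.70 years

(1 + 0.00948333)^(12t) = 3.
12t = ln 3 / ln(1 + 0.00948333) ≈ 1.0986/0.00943865 ≈ 116.3951.
t ≈ 9.6996.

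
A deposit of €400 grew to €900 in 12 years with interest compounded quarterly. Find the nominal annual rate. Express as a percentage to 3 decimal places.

(1 + r/4)^48 = 900/400 = 2.25.
1 + r/4 = 2.25^(1/48) ≈ 1.017038, so r/4 ≈ 0.0170379.
r ≈ 4·0.0170379 = 6.81516%.

6.815%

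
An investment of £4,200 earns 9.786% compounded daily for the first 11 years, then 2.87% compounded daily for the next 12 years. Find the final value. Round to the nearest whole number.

After 11 years at 9.786%: 4,200 × 2.9338504914 ≈ 12,322.1721.
Then 12 years at 2.87%: 12,322.1721 × 1.4111238739 ≈ 17,388.1112.

£17,388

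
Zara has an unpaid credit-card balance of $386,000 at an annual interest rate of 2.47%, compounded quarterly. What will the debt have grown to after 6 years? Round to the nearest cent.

$447,457.55

Periodic rate = 2.47%/4 = 0.006175; periods = 4·6 = 24.
A = 386,000·(1 + 0.006175)^24 ≈ 386,000·1.15921645548 ≈ 447,457.5518.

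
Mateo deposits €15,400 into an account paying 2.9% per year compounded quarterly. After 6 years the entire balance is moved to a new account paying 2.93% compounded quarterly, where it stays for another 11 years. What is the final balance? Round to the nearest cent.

€25,250.98

Phase 1: 15,400·(1 + 0.00725)^24 ≈ 18,315.3552.
Phase 2: 18,315.3552·(1 + 0.007325)^44 ≈ 25,250.9834.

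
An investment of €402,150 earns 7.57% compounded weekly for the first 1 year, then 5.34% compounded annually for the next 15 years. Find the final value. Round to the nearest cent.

After 1 years at 7.57%: 402,150 × 1.07857955925 ≈ 433,750.7698.
Then 15 years at 5.34%: 433,750.7698 × 2.182225922 ≈ 946,542.1734.

€946,542.17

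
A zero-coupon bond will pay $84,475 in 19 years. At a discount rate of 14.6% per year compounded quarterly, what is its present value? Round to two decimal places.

Periodic rate = 14.6%/4 = 0.0365; 76 periods.
P = 84,475/(1 + 0.0365)^76 ≈ 84,475/15.249910282 ≈ 5,539.3769.

$5,539.38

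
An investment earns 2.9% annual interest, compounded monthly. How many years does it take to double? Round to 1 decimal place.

23.9 years

(1 + 0.00241667)^(12t) = 2.
12t = ln 2 / ln(1 + 0.00241667) ≈ 0.69315/0.00241375 ≈ 287.1660.
t ≈ 23.9305.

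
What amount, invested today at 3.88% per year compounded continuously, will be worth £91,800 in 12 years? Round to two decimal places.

P = A·e^(−rt) = 91,800·e^(−0.4656).
e^(−0.4656) ≈ 0.62775833717, so P ≈ 57,628.2154.

£57,628.22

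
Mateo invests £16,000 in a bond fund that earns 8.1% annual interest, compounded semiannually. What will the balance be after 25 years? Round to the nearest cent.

Growth factor = (1 + 0.0405)^50 ≈ 7.27954487131.
A ≈ 16,000 × 7.27954487131 ≈ 116,472.7179.

£116,472.72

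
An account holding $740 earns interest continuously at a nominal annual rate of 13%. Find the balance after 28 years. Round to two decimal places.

$28,187.96

A = P·e^(rt) = 740·e^(0.13·28) = 740·e^3.64.
e^3.64 ≈ 38.091836725, so A ≈ 28,187.9592.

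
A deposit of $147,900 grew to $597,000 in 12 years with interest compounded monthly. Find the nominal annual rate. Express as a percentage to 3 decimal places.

The 144-period growth factor is 597,000/147,900 = 4.03651.
r/12 = 4.03651^(1/144) − 1 ≈ 0.00973725, so r ≈ 12·0.00973725 = 11.68469%.

11.685%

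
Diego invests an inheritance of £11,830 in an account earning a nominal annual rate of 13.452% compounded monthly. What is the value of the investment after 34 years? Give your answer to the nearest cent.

£1,117,526.67

Growth factor = (1 + 0.01121)^408 ≈ 94.46548310628.
A ≈ 11,830 × 94.46548310628 ≈ 1,117,526.6651.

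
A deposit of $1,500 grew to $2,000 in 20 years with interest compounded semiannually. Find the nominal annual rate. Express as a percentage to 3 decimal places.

1.444%

The 40-period growth factor is 2,000/1,500 = 1.33333.
r/2 = 1.33333^(1/40) − 1 ≈ 0.00721798, so r ≈ 2·0.00721798 = 1.44360%.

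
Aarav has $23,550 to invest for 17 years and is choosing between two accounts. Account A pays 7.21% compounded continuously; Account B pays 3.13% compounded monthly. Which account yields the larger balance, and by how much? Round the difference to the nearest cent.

Account A growth factor: e^(0.0721·17) = e^1.2257 ≈ 3.4065498333; balance ≈ 80,224.2486.
Account B growth factor: (1 + 0.0313/12)^204 ≈ 1.7013248265; balance ≈ 40,066.1997.
Account A is larger by 40,158.0489.

Account A, by $40,158.05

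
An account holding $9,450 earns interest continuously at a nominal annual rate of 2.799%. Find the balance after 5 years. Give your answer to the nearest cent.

A = P·e^(rt) = 9,450·e^(0.02799·5) = 9,450·e^0.13995.
e^0.13995 ≈ 1.1502162866, so A ≈ 10,869.5439.

$10,869.54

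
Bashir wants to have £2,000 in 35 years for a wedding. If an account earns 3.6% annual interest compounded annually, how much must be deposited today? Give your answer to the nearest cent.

£580.01

Growth factor = (1 + 0.036)^35 ≈ 3.448191995.
P = 2,000/3.448191995 ≈ 580.0141.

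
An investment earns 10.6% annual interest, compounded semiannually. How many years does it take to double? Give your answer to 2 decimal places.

(1 + 0.053)^(2t) = 2.
2t = ln 2 / ln(1 + 0.053) ≈ 0.69315/0.0516432 ≈ 13.4218.
t ≈ 6.7109.

6.71 years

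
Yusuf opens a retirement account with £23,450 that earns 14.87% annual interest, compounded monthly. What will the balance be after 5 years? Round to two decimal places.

Periodic rate = 14.87%/12 = 0.0123917; periods = 12·5 = 60.
A = 23,450·(1 + 0.1487/12)^60 ≈ 23,450·2.093696373 ≈ 49,097.1799.

£49,097.18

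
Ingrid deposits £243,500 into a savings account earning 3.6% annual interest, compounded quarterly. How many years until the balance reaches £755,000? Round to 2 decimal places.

31.57 years

We need (1 + 0.009)^(4t) = 3.1006, so 4t = ln 3.1006 / ln 1.009 ≈ 126.2984.
t ≈ 126.2984/4 = 31.5746 years.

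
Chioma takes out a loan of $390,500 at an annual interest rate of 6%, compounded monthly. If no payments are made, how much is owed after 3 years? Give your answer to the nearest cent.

$467,303.74

Periodic rate = 6%/12 = 0.005; periods = 12·3 = 36.
A = 390,500·(1 + 0.005)^36 ≈ 390,500·1.19668052482 ≈ 467,303.7449.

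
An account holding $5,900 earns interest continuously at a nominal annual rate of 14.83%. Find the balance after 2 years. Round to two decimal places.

$7,937.13

A = P·e^(rt) = 5,900·e^(0.1483·2) = 5,900·e^0.2966.
e^0.2966 ≈ 1.345277081, so A ≈ 7,937.1348.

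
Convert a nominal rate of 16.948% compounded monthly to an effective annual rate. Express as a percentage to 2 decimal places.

One year is 12 periods at 0.0141233 each: (1 + 0.0141233)^12 ≈ 1.183285.
EAR = 1.183285 − 1 ≈ 18.32848%.

18.33%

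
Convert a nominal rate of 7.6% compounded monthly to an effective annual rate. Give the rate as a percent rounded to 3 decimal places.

One year is 12 periods at 0.00633333 each: (1 + 0.00633333)^12 ≈ 1.078704.
EAR = 1.078704 − 1 ≈ 7.87040%.

7.870%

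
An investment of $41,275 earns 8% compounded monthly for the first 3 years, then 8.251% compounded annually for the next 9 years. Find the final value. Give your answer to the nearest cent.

$107,018.56

After 3 years at 8%: 41,275 × 1.27023705162 ≈ 52,429.0343.
Then 9 years at 8.251%: 52,429.0343 × 2.0412079573 ≈ 107,018.5620.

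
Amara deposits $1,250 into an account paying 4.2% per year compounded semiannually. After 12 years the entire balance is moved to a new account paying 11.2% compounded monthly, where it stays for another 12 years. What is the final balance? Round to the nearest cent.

After 12 years at 4.2%: 1,250 × 1.646712606 ≈ 2,058.3908.
Then 12 years at 11.2%: 2,058.3908 × 3.810524161 ≈ 7,843.5477.

$7,843.55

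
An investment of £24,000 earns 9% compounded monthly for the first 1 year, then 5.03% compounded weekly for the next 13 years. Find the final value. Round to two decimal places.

£50,466.11

Phase 1: 24,000·(1 + 0.0075)^12 ≈ 26,251.3655.
Phase 2: 26,251.3655·(1 + 0.0503/52)^676 ≈ 50,466.1064.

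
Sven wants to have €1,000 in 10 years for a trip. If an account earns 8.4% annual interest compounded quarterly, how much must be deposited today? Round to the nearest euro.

€435

Periodic rate = 8.4%/4 = 0.021; 40 periods.
P = 1,000/(1 + 0.021)^40 ≈ 1,000/2.29630559 ≈ 435.4821.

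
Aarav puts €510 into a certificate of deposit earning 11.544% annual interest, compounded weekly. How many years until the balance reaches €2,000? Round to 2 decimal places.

We need (1 + 0.00222)^(52t) = 3.9216, so 52t = ln 3.9216 / ln 1.00222 ≈ 616.2198.
t ≈ 616.2198/52 = 11.8504 years.

11.85 years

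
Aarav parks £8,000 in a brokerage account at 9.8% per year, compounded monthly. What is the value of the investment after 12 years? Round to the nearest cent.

Periodic rate = 9.8%/12 = 0.00816667; periods = 12·12 = 144.
A = 8,000·(1 + 0.098/12)^144 ≈ 8,000·3.2259387241 ≈ 25,807.5098.

£25,807.51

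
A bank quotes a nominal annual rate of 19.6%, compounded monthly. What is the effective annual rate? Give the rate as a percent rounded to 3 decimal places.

EAR = (1 + 19.6%/12)^12 − 1 = (1 + 0.0163333)^12 − 1.
(1 + 0.0163333)^12 ≈ 1.214602, so EAR ≈ 21.46021%.

21.460%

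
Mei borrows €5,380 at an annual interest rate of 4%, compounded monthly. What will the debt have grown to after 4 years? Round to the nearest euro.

Growth factor = (1 + 0.04/12)^48 ≈ 1.17319867.
A ≈ 5,380 × 1.17319867 ≈ 6,311.8088.

€6,312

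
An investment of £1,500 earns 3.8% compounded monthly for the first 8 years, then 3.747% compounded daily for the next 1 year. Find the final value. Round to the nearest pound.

Phase 1: 1,500·(1 + 0.038/12)^96 ≈ 2,031.9274.
Phase 2: 2,031.9274·(1 + 0.03747/365)^365 ≈ 2,109.5040.

£2,110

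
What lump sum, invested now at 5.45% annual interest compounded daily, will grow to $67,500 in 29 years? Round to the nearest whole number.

Periodic rate = 5.45%/365 = 0.000149315; 10585 periods.
P = 67,500/(1 + 0.0545/365)^10585 ≈ 67,500/4.856810834 ≈ 13,898.0089.

$13,898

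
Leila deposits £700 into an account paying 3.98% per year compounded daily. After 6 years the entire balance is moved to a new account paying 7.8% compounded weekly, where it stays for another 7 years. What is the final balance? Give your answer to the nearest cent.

After 6 years at 3.98%: 700 × 1.269708036 ≈ 888.7956.
Then 7 years at 7.8%: 888.7956 × 1.72562777 ≈ 1,533.7304.

£1,533.73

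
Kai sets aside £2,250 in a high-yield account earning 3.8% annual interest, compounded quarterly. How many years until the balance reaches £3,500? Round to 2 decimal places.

11.68 years

(1 + 0.0095)^(4t) = 3,500/2,250 = 1.5556.
4t·ln(1 + 0.0095) = ln(1.5556); 4t = 0.44183/0.00945516 ≈ 46.7293.
t ≈ 11.6823 years.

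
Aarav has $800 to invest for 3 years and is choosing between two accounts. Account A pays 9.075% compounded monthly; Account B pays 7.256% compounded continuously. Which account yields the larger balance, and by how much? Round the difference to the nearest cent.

Account A, by $54.71

A: (1 + 0.0075625)^36 ≈ 1.311571079, so 800 × 1.311571079 ≈ 1,049.2569.
B: e^(0.07256·3) = e^0.21768 ≈ 1.24318918, so 800 × 1.24318918 ≈ 994.5513.
Difference ≈ 54.7055 in favor of A.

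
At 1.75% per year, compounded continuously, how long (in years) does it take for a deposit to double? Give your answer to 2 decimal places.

39.61 years

e^(0.0175t) = 2, so 0.0175t = ln 2 ≈ 0.69315.
t ≈ 0.69315/0.0175 ≈ 39.6084.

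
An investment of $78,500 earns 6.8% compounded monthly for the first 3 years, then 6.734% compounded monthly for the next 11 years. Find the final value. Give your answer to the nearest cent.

Phase 1: 78,500·(1 + 0.068/12)^36 ≈ 96,208.9895.
Phase 2: 96,208.9895·(1 + 0.06734/12)^132 ≈ 201,379.6936.

$201,379.69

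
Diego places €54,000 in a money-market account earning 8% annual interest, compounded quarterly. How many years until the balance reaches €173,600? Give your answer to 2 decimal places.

14.74 years

We need (1 + 0.02)^(4t) = 3.2148, so 4t = ln 3.2148 / ln 1.02 ≈ 58.9704.
t ≈ 58.9704/4 = 14.7426 years.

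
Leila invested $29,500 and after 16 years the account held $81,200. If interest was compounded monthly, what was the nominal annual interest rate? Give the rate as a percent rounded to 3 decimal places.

(1 + r/12)^192 = 81,200/29,500 = 2.75254.
1 + r/12 = 2.75254^(1/192) ≈ 1.005287, so r/12 ≈ 0.0052875.
r ≈ 12·0.0052875 = 6.34500%.

6.345%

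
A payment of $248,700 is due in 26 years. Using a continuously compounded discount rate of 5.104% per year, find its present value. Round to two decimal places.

P = A·e^(−rt) = 248,700·e^(−1.32704).
e^(−1.32704) ≈ 0.265261273759, so P ≈ 65,970.4788.

$65,970.48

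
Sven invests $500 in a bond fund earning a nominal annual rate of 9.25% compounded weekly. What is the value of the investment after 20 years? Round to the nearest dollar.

$3,175

Growth factor = (1 + 0.0925/52)^1040 ≈ 6.349375845.
A ≈ 500 × 6.349375845 ≈ 3,174.6879.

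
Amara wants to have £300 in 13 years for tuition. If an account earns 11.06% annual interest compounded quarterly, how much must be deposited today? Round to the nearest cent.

Growth factor = (1 + 0.02765)^52 ≈ 4.13001645.
P = 300/4.13001645 ≈ 72.6389.

£72.64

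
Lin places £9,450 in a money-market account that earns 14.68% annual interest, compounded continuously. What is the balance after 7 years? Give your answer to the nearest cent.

£26,406.62

A = P·e^(rt) = 9,450·e^(0.1468·7) = 9,450·e^1.0276.
e^1.0276 ≈ 2.7943513373, so A ≈ 26,406.6201.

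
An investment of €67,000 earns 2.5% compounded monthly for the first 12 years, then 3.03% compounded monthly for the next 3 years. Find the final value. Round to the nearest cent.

After 12 years at 2.5%: 67,000 × 1.3494376274 ≈ 90,412.3210.
Then 3 years at 3.03%: 90,412.3210 × 1.0950340203 ≈ 99,004.5674.

€99,004.57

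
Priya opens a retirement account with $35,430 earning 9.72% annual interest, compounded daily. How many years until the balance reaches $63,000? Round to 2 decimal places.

5.92 years

We need (1 + 0.000266301)^(365t) = 1.7782, so 365t = ln 1.7782 / ln 1.000266 ≈ 2161.6578.
t ≈ 2161.6578/365 = 5.9224 years.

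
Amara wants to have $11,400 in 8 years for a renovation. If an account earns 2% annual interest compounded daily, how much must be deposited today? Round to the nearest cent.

Periodic rate = 2%/365 = 0.0000547945; 2920 periods.
P = 11,400/(1 + 0.02/365)^2920 ≈ 11,400/1.173505727 ≈ 9,714.4818.

$9,714.48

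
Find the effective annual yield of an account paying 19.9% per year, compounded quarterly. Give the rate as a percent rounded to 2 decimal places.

21.43%

One year is 4 periods at 0.04975 each: (1 + 0.04975)^4 ≈ 1.214349.
EAR = 1.214349 − 1 ≈ 21.43490%.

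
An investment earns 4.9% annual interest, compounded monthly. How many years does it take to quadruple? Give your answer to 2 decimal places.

28.35 years

(1 + 0.00408333)^(12t) = 4.
12t = ln 4 / ln(1 + 0.00408333) ≈ 1.3863/0.00407502 ≈ 340.1933.
t ≈ 28.3494.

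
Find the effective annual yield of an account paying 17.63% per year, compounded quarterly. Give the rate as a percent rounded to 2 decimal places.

EAR = (1 + 17.63%/4)^4 − 1 = (1 + 0.044075)^4 − 1.
(1 + 0.044075)^4 ≈ 1.188302, so EAR ≈ 18.83019%.

18.83%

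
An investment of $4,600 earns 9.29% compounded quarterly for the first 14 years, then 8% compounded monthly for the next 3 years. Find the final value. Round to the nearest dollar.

Phase 1: 4,600·(1 + 0.023225)^56 ≈ 16,639.5590.
Phase 2: 16,639.5590·(1 + 0.08/12)^36 ≈ 21,136.1844.

$21,136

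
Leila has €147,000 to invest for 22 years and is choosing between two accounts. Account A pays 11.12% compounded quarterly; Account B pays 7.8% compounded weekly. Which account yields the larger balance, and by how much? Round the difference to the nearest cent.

Account A, by €825,032.16

A: (1 + 0.0278)^88 ≈ 11.1675517776, so 147,000 × 11.1675517776 ≈ 1,641,630.1113.
B: (1 + 0.0015)^1144 ≈ 5.55508811668, so 147,000 × 5.55508811668 ≈ 816,597.9532.
Difference ≈ 825,032.1582 in favor of A.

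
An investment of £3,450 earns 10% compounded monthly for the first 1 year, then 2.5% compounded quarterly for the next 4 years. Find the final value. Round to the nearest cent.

After 1 years at 10%: 3,450 × 1.104713067 ≈ 3,811.2601.
Then 4 years at 2.5%: 3,811.2601 × 1.104827038 ≈ 4,210.7832.

£4,210.78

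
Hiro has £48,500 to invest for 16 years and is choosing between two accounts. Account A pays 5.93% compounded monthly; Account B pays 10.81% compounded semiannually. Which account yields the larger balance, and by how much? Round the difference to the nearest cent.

Account B, by £136,432.78

Account A growth factor: (1 + 0.0593/12)^192 ≈ 2.57658110767; balance ≈ 124,964.1837.
Account B growth factor: (1 + 0.05405)^32 ≈ 5.38962815378; balance ≈ 261,396.9655.
Account B is larger by 136,432.7817.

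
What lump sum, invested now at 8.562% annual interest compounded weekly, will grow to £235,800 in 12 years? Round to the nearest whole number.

Periodic rate = 8.562%/52 = 0.00164654; 624 periods.
P = 235,800/(1 + 0.08562/52)^624 ≈ 235,800/2.79154461367 ≈ 84,469.3647.

£84,469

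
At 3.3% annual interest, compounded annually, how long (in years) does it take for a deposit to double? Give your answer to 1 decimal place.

(1 + 0.033)^t = 2.
t = ln 2 / ln(1 + 0.033) ≈ 0.69315/0.0324672 ≈ 21.3492.

21.3 years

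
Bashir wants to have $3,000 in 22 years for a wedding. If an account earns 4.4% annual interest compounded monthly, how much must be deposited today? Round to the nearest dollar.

Periodic rate = 4.4%/12 = 0.00366667; 264 periods.
P = 3,000/(1 + 0.044/12)^264 ≈ 3,000/2.628017237 ≈ 1,141.5450.

$1,142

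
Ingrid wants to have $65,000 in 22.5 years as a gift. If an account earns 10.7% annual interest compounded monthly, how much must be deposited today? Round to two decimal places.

$5,915.39

Periodic rate = 10.7%/12 = 0.00891667; 270 periods.
P = 65,000/(1 + 0.107/12)^270 ≈ 65,000/10.988287614 ≈ 5,915.3894.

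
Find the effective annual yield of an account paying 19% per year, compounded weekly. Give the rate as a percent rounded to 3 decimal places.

EAR = (1 + 19%/52)^52 − 1 = (1 + 0.00365385)^52 − 1.
(1 + 0.00365385)^52 ≈ 1.208831, so EAR ≈ 20.88309%.

20.883%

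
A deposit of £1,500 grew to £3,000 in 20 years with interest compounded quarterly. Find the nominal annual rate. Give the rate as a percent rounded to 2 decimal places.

The 80-period growth factor is 3,000/1,500 = 2.
r/4 = 2^(1/80) − 1 ≈ 0.00870198, so r ≈ 4·0.00870198 = 3.48079%.

3.48%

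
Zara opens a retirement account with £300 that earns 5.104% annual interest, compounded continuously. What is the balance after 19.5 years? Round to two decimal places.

£811.64

A = P·e^(rt) = 300·e^(0.05104·19.5) = 300·e^0.99528.
e^0.99528 ≈ 2.70548177, so A ≈ 811.6445.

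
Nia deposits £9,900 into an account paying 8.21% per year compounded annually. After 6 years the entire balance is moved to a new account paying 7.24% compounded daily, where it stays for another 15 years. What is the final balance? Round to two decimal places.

After 6 years at 8.21%: 9,900 × 1.6054780867 ≈ 15,894.2331.
Then 15 years at 7.24%: 15,894.2331 × 2.9620817257 ≈ 47,080.0173.

£47,080.02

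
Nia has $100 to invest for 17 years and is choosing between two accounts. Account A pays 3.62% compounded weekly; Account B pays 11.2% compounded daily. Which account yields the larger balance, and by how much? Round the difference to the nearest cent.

A: (1 + 0.0362/52)^884 ≈ 1.85000047, so 100 × 1.85000047 ≈ 185.0000.
B: (1 + 0.112/365)^6205 ≈ 6.71073135, so 100 × 6.71073135 ≈ 671.0731.
Difference ≈ 486.0731 in favor of B.

Account B, by $486.07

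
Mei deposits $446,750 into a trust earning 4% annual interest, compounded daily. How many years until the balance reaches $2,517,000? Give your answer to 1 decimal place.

(1 + 0.000109589)^(365t) = 2,517,000/446,750 = 5.634.
365t·ln(1 + 0.000109589) = ln(5.634); 365t = 1.7288/0.000109583 ≈ 15776.3819.
t ≈ 43.2230 years.

43.2 years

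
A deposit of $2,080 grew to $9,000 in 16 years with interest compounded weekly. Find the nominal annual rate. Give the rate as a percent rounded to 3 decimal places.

The 832-period growth factor is 9,000/2,080 = 4.32692.
r/52 = 4.32692^(1/832) − 1 ≈ 0.0017622, so r ≈ 52·0.0017622 = 9.16342%.

9.163%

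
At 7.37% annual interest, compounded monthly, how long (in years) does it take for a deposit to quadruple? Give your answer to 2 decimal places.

18.87 years

(1 + 0.00614167)^(12t) = 4.
12t = ln 4 / ln(1 + 0.00614167) ≈ 1.3863/0.00612288 ≈ 226.4120.
t ≈ 18.8677.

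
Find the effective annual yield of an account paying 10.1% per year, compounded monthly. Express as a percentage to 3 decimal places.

One year is 12 periods at 0.00841667 each: (1 + 0.00841667)^12 ≈ 1.105809.
EAR = 1.105809 − 1 ≈ 10.58091%.

10.581%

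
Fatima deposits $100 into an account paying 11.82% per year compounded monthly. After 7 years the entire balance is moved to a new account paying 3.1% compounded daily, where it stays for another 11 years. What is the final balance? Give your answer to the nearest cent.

$320.38

After 7 years at 11.82%: 100 × 2.27812245 ≈ 227.8122.
Then 11 years at 3.1%: 227.8122 × 1.40633288 ≈ 320.3799.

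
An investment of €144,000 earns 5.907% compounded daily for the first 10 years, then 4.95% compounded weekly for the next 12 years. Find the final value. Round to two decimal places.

Phase 1: 144,000·(1 + 0.05907/365)^3650 ≈ 259,943.8137.
Phase 2: 259,943.8137·(1 + 0.0495/52)^624 ≈ 470,682.1214.

€470,682.12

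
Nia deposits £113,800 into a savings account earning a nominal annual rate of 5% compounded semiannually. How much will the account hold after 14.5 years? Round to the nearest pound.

£232,881

Periodic rate = 5%/2 = 0.025; periods = 2·14.5 = 29.
A = 113,800·(1 + 0.025)^29 ≈ 113,800·2.04640739423 ≈ 232,881.1615.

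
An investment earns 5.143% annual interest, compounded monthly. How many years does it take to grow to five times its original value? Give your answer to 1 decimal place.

(1 + 0.00428583)^(12t) = 5.
12t = ln 5 / ln(1 + 0.00428583) ≈ 1.6094/0.00427668 ≈ 376.3292.
t ≈ 31.3608.

31.4 years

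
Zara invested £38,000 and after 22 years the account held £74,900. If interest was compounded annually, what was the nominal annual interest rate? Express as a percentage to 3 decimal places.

3.132%

The 22-period growth factor is 74,900/38,000 = 1.97105.
r = 1.97105^(1/22) − 1 ≈ 0.0313246, i.e. 3.13246%.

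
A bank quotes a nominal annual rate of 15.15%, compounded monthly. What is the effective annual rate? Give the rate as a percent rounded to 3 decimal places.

16.248%

EAR = (1 + 15.15%/12)^12 − 1 = (1 + 0.012625)^12 − 1.
(1 + 0.012625)^12 ≈ 1.162475, so EAR ≈ 16.24753%.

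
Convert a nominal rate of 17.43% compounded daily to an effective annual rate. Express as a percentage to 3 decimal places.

One year is 365 periods at 0.000477534 each: (1 + 0.000477534)^365 ≈ 1.190363.
EAR = 1.190363 − 1 ≈ 19.03631%.

19.036%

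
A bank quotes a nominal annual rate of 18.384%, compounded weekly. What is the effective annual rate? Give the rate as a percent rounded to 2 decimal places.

One year is 52 periods at 0.00353538 each: (1 + 0.00353538)^52 ≈ 1.201434.
EAR = 1.201434 − 1 ≈ 20.14339%.

20.14%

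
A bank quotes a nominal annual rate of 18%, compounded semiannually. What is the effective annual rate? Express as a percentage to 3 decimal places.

18.810%

EAR = (1 + 18%/2)^2 − 1 = (1 + 0.09)^2 − 1.
(1 + 0.09)^2 ≈ 1.1881, so EAR ≈ 18.81000%.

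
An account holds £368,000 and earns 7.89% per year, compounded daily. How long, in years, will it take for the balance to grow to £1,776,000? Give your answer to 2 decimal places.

We need (1 + 0.000216164)^(365t) = 4.8261, so 365t = ln 4.8261 / ln 1.000216 ≈ 7282.4490.
t ≈ 7282.4490/365 = 19.9519 years.

19.95 years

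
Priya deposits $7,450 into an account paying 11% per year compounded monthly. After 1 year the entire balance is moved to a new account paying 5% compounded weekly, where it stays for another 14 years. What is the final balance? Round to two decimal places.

$16,732.90

After 1 years at 11%: 7,450 × 1.1157188362 ≈ 8,312.1053.
Then 14 years at 5%: 8,312.1053 × 2.0130755502 ≈ 16,732.8960.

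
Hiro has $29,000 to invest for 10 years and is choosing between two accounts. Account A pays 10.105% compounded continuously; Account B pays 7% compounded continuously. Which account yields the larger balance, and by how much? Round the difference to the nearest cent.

Account A, by $21,263.42

Account A growth factor: e^(0.10105·10) = e^1.0105 ≈ 2.7469741588; balance ≈ 79,662.2506.
Account B growth factor: e^(0.07·10) = e^0.7 ≈ 2.0137527075; balance ≈ 58,398.8285.
Account A is larger by 21,263.4221.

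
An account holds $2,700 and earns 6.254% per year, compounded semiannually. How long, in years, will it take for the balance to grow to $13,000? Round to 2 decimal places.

(1 + 0.03127)^(2t) = 13,000/2,700 = 4.8148.
2t·ln(1 + 0.03127) = ln(4.8148); 2t = 1.5717/0.0307911 ≈ 51.0440.
t ≈ 25.5220 years.

25.52 years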